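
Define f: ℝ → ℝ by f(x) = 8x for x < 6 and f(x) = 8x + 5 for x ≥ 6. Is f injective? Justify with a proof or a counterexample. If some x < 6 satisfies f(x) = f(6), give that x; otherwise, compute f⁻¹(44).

11/2

Both pieces are strictly increasing (slopes 8 and 8), so each is injective on its own interval.
The left piece maps (−∞, 6) onto (−∞, 48); the right piece maps [6, ∞) onto [53, ∞).
These images are disjoint, so no value is attained by both pieces. Therefore f is injective.
Because the two images are disjoint, no x < 6 has f(x) = f(6), so we compute f⁻¹(44): 44 lies in (−∞, 48), so solve 8x = 44: x = (44 − 0)/8 = 11/2.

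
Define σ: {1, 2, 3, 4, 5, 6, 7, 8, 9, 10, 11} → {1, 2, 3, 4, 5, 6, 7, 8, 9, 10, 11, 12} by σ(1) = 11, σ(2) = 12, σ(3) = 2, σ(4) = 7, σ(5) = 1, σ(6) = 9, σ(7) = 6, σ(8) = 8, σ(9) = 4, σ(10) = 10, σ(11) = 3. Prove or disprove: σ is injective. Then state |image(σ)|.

The values σ(1), …, σ(11) are 11, 12, 2, 7, 1, 9, 6, 8, 4, 10, 3 — all distinct.
So σ(x_1) = σ(x_2) only when x_1 = x_2, and σ is injective.
The image of σ is {1, 2, 3, 4, 6, 7, 8, 9, 10, 11, 12}, which has 11 elements.

11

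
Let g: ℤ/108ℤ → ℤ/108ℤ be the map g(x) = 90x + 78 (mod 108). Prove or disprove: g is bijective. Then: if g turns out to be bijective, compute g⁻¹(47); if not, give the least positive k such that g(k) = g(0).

6

We have gcd(90, 108) = 18 > 1. Taking u = 0 and v = 6: g(0) = 78 and g(6) = 90·6 + 78 = 618 ≡ 78 (mod 108).
So g(0) = g(6) while 0 ≠ 6, so g is not injective, hence not bijective.
Since g is not bijective, we find the least positive k with g(k) = g(0): this means 90k ≡ 0 (mod 108), i.e. 108 ∣ 90k. Since gcd(90, 108) = 18, dividing through by 18 this holds exactly when 6 ∣ 5k, and as gcd(5, 6) = 1, exactly when 6 ∣ k.
The smallest positive such k is 6.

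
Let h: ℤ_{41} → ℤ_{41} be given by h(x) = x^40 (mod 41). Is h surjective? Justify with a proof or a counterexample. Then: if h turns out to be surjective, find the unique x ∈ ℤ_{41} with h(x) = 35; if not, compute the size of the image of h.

h(1) = 1^40 = 1.
h(2): Repeated squaring mod 41: 2^1 ≡ 2, 2^2 ≡ 2² = 4, 2^4 ≡ 4² = 16, 2^8 ≡ 16² = 256 ≡ 10, 2^16 ≡ 10² = 100 ≡ 18, 2^32 ≡ 18² = 324 ≡ 37. Since 40 = 32 + 8, 2^40 ≡ 37·10: 37·10 = 370 ≡ 1. So 2^40 ≡ 1 (mod 41).
So h(1) = h(2) = 1 while 1 ≠ 2, thus h is not injective.
A non-injective map from the 41-element set ℤ_{41} to itself takes at most 40 distinct values, so it cannot be surjective. Therefore h is not surjective.
Since h is not surjective, we determine |image(h)|. Computing x^40 mod 41 for each x (by repeated squaring, reducing mod 41 at every step), the values h(0), h(1), …, h(40) are: 0, 1, 1, 1, 1, 1, 1, 1, 1, 1, 1, 1, 1, 1, 1, 1, 1, 1, 1, 1, 1, 1, 1, 1, 1, 1, 1, 1, 1, 1, 1, 1, 1, 1, 1, 1, 1, 1, 1, 1, 1.
The distinct values are {0, 1}; there are 2 of them.

2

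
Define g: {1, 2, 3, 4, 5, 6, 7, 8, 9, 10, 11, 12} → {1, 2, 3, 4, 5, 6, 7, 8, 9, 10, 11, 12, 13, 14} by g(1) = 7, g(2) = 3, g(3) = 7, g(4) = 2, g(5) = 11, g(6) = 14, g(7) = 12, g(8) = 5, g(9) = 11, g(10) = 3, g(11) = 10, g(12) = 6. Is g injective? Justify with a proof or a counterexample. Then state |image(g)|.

9

g(1) = 7 = g(3) with 1 ≠ 3, so g is not injective.
The image of g is {2, 3, 5, 6, 7, 10, 11, 12, 14}, which has 9 elements.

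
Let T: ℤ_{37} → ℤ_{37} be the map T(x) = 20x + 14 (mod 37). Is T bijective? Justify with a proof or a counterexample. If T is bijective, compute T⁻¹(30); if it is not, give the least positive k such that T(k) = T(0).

23

By definition, injectivity means: for all u, v in the domain, T(u) = T(v) implies u = v.
If T(u) = T(v), then 20u ≡ 20v (mod 37). Because gcd(20, 37) = 1, we may cancel 20 to get u ≡ v (mod 37).
We now compute 20⁻¹ mod 37 explicitly. Euclid's algorithm: 37 = 1·20 + 17, 20 = 1·17 + 3, 17 = 5·3 + 2, 3 = 1·2 + 1; back-substituting gives 1 = 13·20 − 7·37, so 20⁻¹ ≡ 13 (mod 37).
Then y ↦ 13(y − 14) is a two-sided inverse to T, so every y ∈ ℤ_{37} has a preimage.
So T is bijective.
Since T is bijective, we find T⁻¹(30): we need 20x ≡ 30 − 14 ≡ 16 (mod 37). Using 20⁻¹ = 13: x ≡ 13·16 = 208 = 5·37 + 23, so x = 23.
Check: T(23) = 20·23 + 14 = 474 = 12·37 + 30 ≡ 30 (mod 37).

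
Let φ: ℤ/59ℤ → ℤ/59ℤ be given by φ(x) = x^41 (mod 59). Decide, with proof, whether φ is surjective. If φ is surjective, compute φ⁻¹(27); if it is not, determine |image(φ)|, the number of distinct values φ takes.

15

Since 59 is prime, the nonzero elements of ℤ/59ℤ form a cyclic group of order 58.
As gcd(41, 58) = 1, raising to the 41st power is a bijection on this group: if s^41 ≡ t^41 then (st^{−1})^41 = 1, and the only element of order dividing gcd(41, 58) = 1 is 1, so s = t.
With φ(0) = 0 this makes φ injective on all of ℤ/59ℤ, hence bijective (finite equal-size domain and codomain). In particular φ is surjective.
Since φ is surjective, we find the preimage of 27. The inverse of x ↦ x^41 on (ℤ/59ℤ)^× is x ↦ x^17, because 41·17 = 697 = 12·58 + 1 ≡ 1 (mod 58) and x^{58} = 1 for x ≠ 0 (Fermat). So φ⁻¹(27) = 27^17 mod 59.
Repeated squaring mod 59: 27^1 ≡ 27, 27^2 ≡ 27² = 729 ≡ 21, 27^4 ≡ 21² = 441 ≡ 28, 27^8 ≡ 28² = 784 ≡ 17, 27^16 ≡ 17² = 289 ≡ 53. Since 17 = 16 + 1, 27^17 ≡ 53·27: 53·27 = 1431 ≡ 15. So 27^17 ≡ 15 (mod 59).
Hence φ⁻¹(27) = 15.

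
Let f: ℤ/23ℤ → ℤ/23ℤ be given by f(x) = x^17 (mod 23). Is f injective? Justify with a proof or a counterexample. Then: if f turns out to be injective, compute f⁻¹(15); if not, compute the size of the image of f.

Since 23 is prime, the nonzero elements of ℤ/23ℤ form a cyclic group of order 22.
As gcd(17, 22) = 1, raising to the 17th power is a bijection on this group: if u^17 ≡ v^17 then (uv^{−1})^17 = 1, and the only element of order dividing gcd(17, 22) = 1 is 1, so u = v.
With f(0) = 0 this makes f injective on all of ℤ/23ℤ, hence bijective (finite equal-size domain and codomain). In particular f is injective.
Since f is injective, we find the preimage of 15. The inverse of x ↦ x^17 on (ℤ/23ℤ)^× is x ↦ x^13, because 17·13 = 221 = 10·22 + 1 ≡ 1 (mod 22) and x^{22} = 1 for x ≠ 0 (Fermat). So f⁻¹(15) = 15^13 mod 23.
Repeated squaring mod 23: 15^1 ≡ 15, 15^2 ≡ 15² = 225 ≡ 18, 15^4 ≡ 18² = 324 ≡ 2, 15^8 ≡ 2² = 4. Since 13 = 8 + 4 + 1, 15^13 ≡ 4·2·15: 4·2 = 8, then 8·15 = 120 ≡ 5. So 15^13 ≡ 5 (mod 23).
Hence f⁻¹(15) = 5.

5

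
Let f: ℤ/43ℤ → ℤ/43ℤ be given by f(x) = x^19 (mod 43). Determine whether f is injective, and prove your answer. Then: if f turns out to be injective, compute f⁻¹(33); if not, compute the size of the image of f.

Since 43 is prime, the nonzero elements of ℤ/43ℤ form a cyclic group of order 42.
As gcd(19, 42) = 1, raising to the 19th power is a bijection on this group: if u^19 ≡ v^19 then (uv^{−1})^19 = 1, and the only element of order dividing gcd(19, 42) = 1 is 1, so u = v.
With f(0) = 0 this makes f injective on all of ℤ/43ℤ, hence bijective (finite equal-size domain and codomain). In particular f is injective.
Since f is injective, we find the preimage of 33. The inverse of x ↦ x^19 on (ℤ/43ℤ)^× is x ↦ x^31, because 19·31 = 589 = 14·42 + 1 ≡ 1 (mod 42) and x^{42} = 1 for x ≠ 0 (Fermat). So f⁻¹(33) = 33^31 mod 43.
Repeated squaring mod 43: 33^1 ≡ 33, 33^2 ≡ 33² = 1089 ≡ 14, 33^4 ≡ 14² = 196 ≡ 24, 33^8 ≡ 24² = 576 ≡ 17, 33^16 ≡ 17² = 289 ≡ 31. Since 31 = 16 + 8 + 4 + 2 + 1, 33^31 ≡ 31·17·24·14·33: 31·17 = 527 ≡ 11, then 11·24 = 264 ≡ 6, then 6·14 = 84 ≡ 41, then 41·33 = 1353 ≡ 20. So 33^31 ≡ 20 (mod 43).
Hence f⁻¹(33) = 20.

20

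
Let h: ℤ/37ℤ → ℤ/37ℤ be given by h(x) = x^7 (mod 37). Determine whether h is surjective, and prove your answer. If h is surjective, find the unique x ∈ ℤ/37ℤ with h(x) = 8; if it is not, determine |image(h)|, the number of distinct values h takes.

29

Since 37 is prime, the nonzero elements of ℤ/37ℤ form a cyclic group of order 36.
As gcd(7, 36) = 1, raising to the 7th power is a bijection on this group: if x_1^7 ≡ x_2^7 then (x_1x_2^{−1})^7 = 1, and the only element of order dividing gcd(7, 36) = 1 is 1, so x_1 = x_2.
With h(0) = 0 this makes h injective on all of ℤ/37ℤ, hence bijective (finite equal-size domain and codomain). In particular h is surjective.
Since h is surjective, we find the preimage of 8. The inverse of x ↦ x^7 on (ℤ/37ℤ)^× is x ↦ x^31, because 7·31 = 217 = 6·36 + 1 ≡ 1 (mod 36) and x^{36} = 1 for x ≠ 0 (Fermat). So h⁻¹(8) = 8^31 mod 37.
Repeated squaring mod 37: 8^1 ≡ 8, 8^2 ≡ 8² = 64 ≡ 27, 8^4 ≡ 27² = 729 ≡ 26, 8^8 ≡ 26² = 676 ≡ 10, 8^16 ≡ 10² = 100 ≡ 26. Since 31 = 16 + 8 + 4 + 2 + 1, 8^31 ≡ 26·10·26·27·8: 26·10 = 260 ≡ 1, then 1·26 = 26, then 26·27 = 702 ≡ 36, then 36·8 = 288 ≡ 29. So 8^31 ≡ 29 (mod 37).
Hence h⁻¹(8) = 29.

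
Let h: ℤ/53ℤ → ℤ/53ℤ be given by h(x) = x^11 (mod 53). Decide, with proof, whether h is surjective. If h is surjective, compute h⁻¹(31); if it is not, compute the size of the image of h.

8

Since 53 is prime, the nonzero elements of ℤ/53ℤ form a cyclic group of order 52.
As gcd(11, 52) = 1, raising to the 11th power is a bijection on this group: if x_1^11 ≡ x_2^11 then (x_1x_2^{−1})^11 = 1, and the only element of order dividing gcd(11, 52) = 1 is 1, so x_1 = x_2.
With h(0) = 0 this makes h injective on all of ℤ/53ℤ, hence bijective (finite equal-size domain and codomain). In particular h is surjective.
Since h is surjective, we find the preimage of 31. The inverse of x ↦ x^11 on (ℤ/53ℤ)^× is x ↦ x^19, because 11·19 = 209 = 4·52 + 1 ≡ 1 (mod 52) and x^{52} = 1 for x ≠ 0 (Fermat). So h⁻¹(31) = 31^19 mod 53.
Repeated squaring mod 53: 31^1 ≡ 31, 31^2 ≡ 31² = 961 ≡ 7, 31^4 ≡ 7² = 49, 31^8 ≡ 49² = 2401 ≡ 16, 31^16 ≡ 16² = 256 ≡ 44. Since 19 = 16 + 2 + 1, 31^19 ≡ 44·7·31: 44·7 = 308 ≡ 43, then 43·31 = 1333 ≡ 8. So 31^19 ≡ 8 (mod 53).
Hence h⁻¹(31) = 8.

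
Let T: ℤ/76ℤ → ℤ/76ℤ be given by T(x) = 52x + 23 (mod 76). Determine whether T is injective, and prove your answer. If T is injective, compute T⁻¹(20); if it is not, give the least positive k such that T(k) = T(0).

We have gcd(52, 76) = 4 > 1. Taking a = 0 and b = 19: T(0) = 23 and T(19) = 52·19 + 23 = 1011 ≡ 23 (mod 76).
So T(0) = T(19) while 0 ≠ 19, therefore T is not injective.
Since T is not injective, we find the least positive k with T(k) = T(0): this means 52k ≡ 0 (mod 76), i.e. 76 ∣ 52k. Since gcd(52, 76) = 4, dividing through by 4 this holds exactly when 19 ∣ 13k, and as gcd(13, 19) = 1, exactly when 19 ∣ k.
The smallest positive such k is 19.

19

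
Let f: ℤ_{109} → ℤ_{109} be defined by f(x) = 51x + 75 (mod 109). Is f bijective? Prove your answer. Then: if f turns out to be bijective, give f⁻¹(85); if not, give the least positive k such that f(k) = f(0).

Recall: injectivity means: for all x_1, x_2 in the domain, f(x_1) = f(x_2) implies x_1 = x_2.
Suppose f(x_1) = f(x_2) in ℤ_{109}. Then 51x_1 + 75 ≡ 51x_2 + 75 (mod 109), thus 51(x_1 − x_2) ≡ 0 (mod 109).
Since gcd(51, 109) = 1, 51 is invertible modulo 109, therefore x_1 − x_2 ≡ 0 (mod 109), i.e. x_1 = x_2.
We now compute 51⁻¹ mod 109 explicitly. Euclid's algorithm: 109 = 2·51 + 7, 51 = 7·7 + 2, 7 = 3·2 + 1; back-substituting gives 1 = 62·51 − 29·109, so 51⁻¹ ≡ 62 (mod 109).
For any y ∈ ℤ_{109}, x = 62(y − 75) mod 109 satisfies f(x) = 51·62(y − 75) + 75 ≡ y (since 51·62 ≡ 1 mod 109). So every y has a preimage.
So f is bijective.
Since f is bijective, we compute f⁻¹(85): solve 51x + 75 ≡ 85 (mod 109), i.e. 51x ≡ 10 (mod 109).
Multiplying by 51⁻¹ = 62 gives x ≡ 62·10 = 620 = 5·109 + 75 ≡ 75 (mod 109).
Check: f(75) = 51·75 + 75 = 3900 = 35·109 + 85 ≡ 85 (mod 109).

75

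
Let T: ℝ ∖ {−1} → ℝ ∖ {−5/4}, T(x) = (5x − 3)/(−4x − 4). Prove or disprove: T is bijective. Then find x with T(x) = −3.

-15/7

Suppose T(s) = T(t). Cross-multiplying: (5s − 3)(−4t − 4) = (5t − 3)(−4s − 4).
Expanding both sides and cancelling the symmetric terms leaves −32·(s − t) = 0. Since −32 ≠ 0, s = t. Hence T is injective.
For any y ≠ −5/4, solving y(−4x − 4) = 5x − 3 for x gives a well-defined x ≠ −1. So T is surjective.
So T is bijective.
Solving T(x) = −3: cross-multiplying gives 5x − 3 = −3(−4x − 4), which rearranges to −7x = 15, so x = −15/7.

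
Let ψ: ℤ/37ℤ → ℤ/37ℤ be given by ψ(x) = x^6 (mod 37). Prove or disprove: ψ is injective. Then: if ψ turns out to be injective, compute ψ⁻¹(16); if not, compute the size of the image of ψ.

ψ(3): Repeated squaring mod 37: 3^1 ≡ 3, 3^2 ≡ 3² = 9, 3^4 ≡ 9² = 81 ≡ 7. Since 6 = 4 + 2, 3^6 ≡ 7·9: 7·9 = 63 ≡ 26. So 3^6 ≡ 26 (mod 37).
ψ(4): Repeated squaring mod 37: 4^1 ≡ 4, 4^2 ≡ 4² = 16, 4^4 ≡ 16² = 256 ≡ 34. Since 6 = 4 + 2, 4^6 ≡ 34·16: 34·16 = 544 ≡ 26. So 4^6 ≡ 26 (mod 37).
So ψ(3) = ψ(4) = 26 while 3 ≠ 4, so ψ is not injective.
Since ψ is not injective, we determine |image(ψ)|. Computing x^6 mod 37 for each x (by repeated squaring, reducing mod 37 at every step), the values ψ(0), ψ(1), …, ψ(36) are: 0, 1, 27, 26, 26, 11, 36, 26, 36, 10, 1, 1, 10, 11, 36, 27, 10, 27, 11, 11, 27, 10, 27, 36, 11, 10, 1, 1, 10, 36, 26, 36, 11, 26, 26, 27, 1.
The distinct values are {0, 1, 10, 11, 26, 27, 36}; there are 7 of them.

7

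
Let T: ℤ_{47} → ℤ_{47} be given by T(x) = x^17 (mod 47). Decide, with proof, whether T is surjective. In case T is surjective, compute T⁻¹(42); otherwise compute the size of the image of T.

37

Since 47 is prime, the nonzero elements of ℤ_{47} form a cyclic group of order 46.
As gcd(17, 46) = 1, raising to the 17th power is a bijection on this group: if s^17 ≡ t^17 then (st^{−1})^17 = 1, and the only element of order dividing gcd(17, 46) = 1 is 1, so s = t.
With T(0) = 0 this makes T injective on all of ℤ_{47}, hence bijective (finite equal-size domain and codomain). In particular T is surjective.
Since T is surjective, we find the preimage of 42. The inverse of x ↦ x^17 on (ℤ_{47})^× is x ↦ x^19, because 17·19 = 323 = 7·46 + 1 ≡ 1 (mod 46) and x^{46} = 1 for x ≠ 0 (Fermat). So T⁻¹(42) = 42^19 mod 47.
Repeated squaring mod 47: 42^1 ≡ 42, 42^2 ≡ 42² = 1764 ≡ 25, 42^4 ≡ 25² = 625 ≡ 14, 42^8 ≡ 14² = 196 ≡ 8, 42^16 ≡ 8² = 64 ≡ 17. Since 19 = 16 + 2 + 1, 42^19 ≡ 17·25·42: 17·25 = 425 ≡ 2, then 2·42 = 84 ≡ 37. So 42^19 ≡ 37 (mod 47).
Hence T⁻¹(42) = 37.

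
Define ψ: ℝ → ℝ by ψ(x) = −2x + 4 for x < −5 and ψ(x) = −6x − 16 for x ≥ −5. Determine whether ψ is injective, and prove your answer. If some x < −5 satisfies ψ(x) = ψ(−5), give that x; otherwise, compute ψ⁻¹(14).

-5

Both pieces are strictly decreasing (slopes −2 and −6), so each is injective on its own interval.
The left piece maps (−∞, −5) onto (14, ∞); the right piece maps [−5, ∞) onto (−∞, 14].
These images are disjoint, so no value is attained by both pieces. Hence ψ is injective.
Because the two images are disjoint, no x < −5 has ψ(x) = ψ(−5), so we compute ψ⁻¹(14): 14 lies in (−∞, 14], so solve −6x − 16 = 14: x = (14 + 16)/(−6) = −5.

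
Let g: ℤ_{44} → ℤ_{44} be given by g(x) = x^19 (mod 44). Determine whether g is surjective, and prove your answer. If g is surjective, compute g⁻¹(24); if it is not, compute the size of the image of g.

33

g(0) = 0^19 = 0.
g(22): Repeated squaring mod 44: 22^1 ≡ 22, 22^2 ≡ 22² = 484 ≡ 0, 22^4 ≡ 0² = 0, 22^8 ≡ 0² = 0, 22^16 ≡ 0² = 0. Since 19 = 16 + 2 + 1, 22^19 ≡ 0·0·22: 0·0 = 0, then 0·22 = 0. So 22^19 ≡ 0 (mod 44).
So g(0) = g(22) = 0 while 0 ≠ 22, therefore g is not injective.
A non-injective map from the 44-element set ℤ_{44} to itself takes at most 43 distinct values, so it cannot be surjective. Hence g is not surjective.
Since g is not surjective, we determine |image(g)|. Computing x^19 mod 44 for each x (by repeated squaring, reducing mod 44 at every step), the values g(0), g(1), …, g(43) are: 0, 1, 28, 15, 36, 9, 24, 19, 40, 5, 32, 11, 12, 17, 4, 3, 20, 13, 8, 7, 16, 21, 0, 23, 28, 37, 36, 31, 24, 41, 40, 27, 32, 33, 12, 39, 4, 25, 20, 35, 8, 29, 16, 43.
The distinct values are {0, 1, 3, 4, 5, 7, 8, 9, 11, 12, 13, 15, 16, 17, 19, 20, 21, 23, 24, 25, 27, 28, 29, 31, 32, 33, 35, 36, 37, 39, 40, 41, 43}; there are 33 of them.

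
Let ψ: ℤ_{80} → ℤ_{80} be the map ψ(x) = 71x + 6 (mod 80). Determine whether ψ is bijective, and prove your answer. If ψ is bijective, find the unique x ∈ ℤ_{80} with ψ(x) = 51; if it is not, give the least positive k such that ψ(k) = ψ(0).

75

Suppose ψ(s) = ψ(t) in ℤ_{80}. Then 71s + 6 ≡ 71t + 6 (mod 80), therefore 71(s − t) ≡ 0 (mod 80).
Since gcd(71, 80) = 1, 71 is invertible modulo 80, so s − t ≡ 0 (mod 80), i.e. s = t.
We now compute 71⁻¹ mod 80 explicitly. Euclid's algorithm: 80 = 1·71 + 9, 71 = 7·9 + 8, 9 = 1·8 + 1; back-substituting gives 1 = 71·71 − 63·80, so 71⁻¹ ≡ 71 (mod 80).
Then y ↦ 71(y − 6) is a two-sided inverse to ψ, so every y ∈ ℤ_{80} has a preimage.
So ψ is bijective.
Since ψ is bijective, we compute ψ⁻¹(51): solve 71x + 6 ≡ 51 (mod 80), i.e. 71x ≡ 45 (mod 80).
Multiplying by 71⁻¹ = 71 gives x ≡ 71·45 = 3195 = 39·80 + 75 ≡ 75 (mod 80).
Check: ψ(75) = 71·75 + 6 = 5331 = 66·80 + 51 ≡ 51 (mod 80).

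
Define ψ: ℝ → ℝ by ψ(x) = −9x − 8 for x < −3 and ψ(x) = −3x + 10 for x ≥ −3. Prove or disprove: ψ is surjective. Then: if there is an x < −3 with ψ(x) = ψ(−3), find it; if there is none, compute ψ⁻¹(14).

-4/3

Both pieces are strictly decreasing (slopes −9 and −3), so each is injective on its own interval.
The left piece maps (−∞, −3) onto (19, ∞); the right piece maps [−3, ∞) onto (−∞, 19].
These images together cover ℝ, so ψ is surjective.
Because the two images are disjoint, no x < −3 has ψ(x) = ψ(−3), so we compute ψ⁻¹(14): 14 lies in (−∞, 19], so solve −3x + 10 = 14: x = (14 − 10)/(−3) = −4/3.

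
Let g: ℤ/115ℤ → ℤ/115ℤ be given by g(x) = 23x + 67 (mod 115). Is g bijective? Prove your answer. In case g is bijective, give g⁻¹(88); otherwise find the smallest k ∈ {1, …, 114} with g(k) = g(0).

We have gcd(23, 115) = 23 > 1. Taking s = 0 and t = 5: g(0) = 67 and g(5) = 23·5 + 67 = 182 ≡ 67 (mod 115).
So g(0) = g(5) while 0 ≠ 5, thus g is not injective, hence not bijective.
Since g is not bijective, we find the least positive k with g(k) = g(0): this means 23k ≡ 0 (mod 115), i.e. 115 ∣ 23k. Since gcd(23, 115) = 23, dividing through by 23 this holds exactly when 5 ∣ k.
The smallest positive such k is 5.

5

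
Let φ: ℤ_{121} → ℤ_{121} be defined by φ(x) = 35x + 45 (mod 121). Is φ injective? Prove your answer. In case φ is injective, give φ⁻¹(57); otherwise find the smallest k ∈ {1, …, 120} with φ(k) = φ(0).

28

If φ(a) = φ(b), then 35a ≡ 35b (mod 121). Because gcd(35, 121) = 1, we may cancel 35 to get a ≡ b (mod 121).
Therefore φ is injective.
We now compute 35⁻¹ mod 121 explicitly. Euclid's algorithm: 121 = 3·35 + 16, 35 = 2·16 + 3, 16 = 5·3 + 1; back-substituting gives 1 = 83·35 − 24·121, so 35⁻¹ ≡ 83 (mod 121).
Since φ is injective, we compute φ⁻¹(57): solve 35x + 45 ≡ 57 (mod 121), i.e. 35x ≡ 12 (mod 121).
Multiplying by 35⁻¹ = 83 gives x ≡ 83·12 = 996 = 8·121 + 28 ≡ 28 (mod 121).
Check: φ(28) = 35·28 + 45 = 1025 = 8·121 + 57 ≡ 57 (mod 121).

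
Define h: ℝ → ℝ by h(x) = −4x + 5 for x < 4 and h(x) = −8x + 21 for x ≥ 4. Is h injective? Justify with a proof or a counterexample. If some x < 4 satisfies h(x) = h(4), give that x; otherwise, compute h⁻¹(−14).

Both pieces are strictly decreasing (slopes −4 and −8), so each is injective on its own interval.
The left piece maps (−∞, 4) onto (−11, ∞); the right piece maps [4, ∞) onto (−∞, −11].
These images are disjoint, so no value is attained by both pieces. Hence h is injective.
Because the two images are disjoint, no x < 4 has h(x) = h(4), so we compute h⁻¹(−14): −14 lies in (−∞, −11], so solve −8x + 21 = −14: x = (−14 − 21)/(−8) = 35/8.

35/8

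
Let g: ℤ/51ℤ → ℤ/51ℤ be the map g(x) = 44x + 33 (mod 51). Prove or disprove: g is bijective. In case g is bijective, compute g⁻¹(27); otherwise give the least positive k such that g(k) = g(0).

If g(a) = g(b), then 44a ≡ 44b (mod 51). Because gcd(44, 51) = 1, we may cancel 44 to get a ≡ b (mod 51).
We now compute 44⁻¹ mod 51 explicitly. Euclid's algorithm: 51 = 1·44 + 7, 44 = 6·7 + 2, 7 = 3·2 + 1; back-substituting gives 1 = 29·44 − 25·51, so 44⁻¹ ≡ 29 (mod 51).
Then y ↦ 29(y − 33) is a two-sided inverse to g, so every y ∈ ℤ/51ℤ has a preimage.
Therefore g is bijective.
Since g is bijective, we find g⁻¹(27): we need 44x ≡ 27 − 33 ≡ 45 (mod 51). Using 44⁻¹ = 29: x ≡ 29·45 = 1305 = 25·51 + 30, so x = 30.
Check: g(30) = 44·30 + 33 = 1353 = 26·51 + 27 ≡ 27 (mod 51).

30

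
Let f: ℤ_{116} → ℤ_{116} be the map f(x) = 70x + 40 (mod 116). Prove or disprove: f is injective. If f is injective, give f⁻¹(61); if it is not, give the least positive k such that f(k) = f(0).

58

We have gcd(70, 116) = 2 > 1. Taking s = 0 and t = 58: f(0) = 40 and f(58) = 70·58 + 40 = 4100 ≡ 40 (mod 116).
So f(0) = f(58) while 0 ≠ 58, so f is not injective.
Since f is not injective, we find the least positive k with f(k) = f(0): this means 70k ≡ 0 (mod 116), i.e. 116 ∣ 70k. Since gcd(70, 116) = 2, dividing through by 2 this holds exactly when 58 ∣ 35k, and as gcd(35, 58) = 1, exactly when 58 ∣ k.
The smallest positive such k is 58.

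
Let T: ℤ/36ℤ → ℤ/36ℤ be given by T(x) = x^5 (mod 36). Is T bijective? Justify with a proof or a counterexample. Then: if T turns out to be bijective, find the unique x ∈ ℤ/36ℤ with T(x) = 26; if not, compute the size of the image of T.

T(0) = 0^5 = 0.
T(6): Repeated squaring mod 36: 6^1 ≡ 6, 6^2 ≡ 6² = 36 ≡ 0, 6^4 ≡ 0² = 0. Since 5 = 4 + 1, 6^5 ≡ 0·6: 0·6 = 0. So 6^5 ≡ 0 (mod 36).
So T(0) = T(6) = 0 while 0 ≠ 6, thus T is not injective, hence not bijective.
Since T is not bijective, we determine |image(T)|. Computing x^5 mod 36 for each x (by repeated squaring, reducing mod 36 at every step), the values T(0), T(1), …, T(35) are: 0, 1, 32, 27, 16, 29, 0, 31, 8, 9, 28, 23, 0, 25, 20, 27, 4, 17, 0, 19, 32, 9, 16, 11, 0, 13, 8, 27, 28, 5, 0, 7, 20, 9, 4, 35.
The distinct values are {0, 1, 4, 5, 7, 8, 9, 11, 13, 16, 17, 19, 20, 23, 25, 27, 28, 29, 31, 32, 35}; there are 21 of them.

21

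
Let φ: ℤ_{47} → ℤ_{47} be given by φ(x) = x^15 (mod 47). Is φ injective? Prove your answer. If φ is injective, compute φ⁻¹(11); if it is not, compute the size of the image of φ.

22

Since 47 is prime, the nonzero elements of ℤ_{47} form a cyclic group of order 46.
As gcd(15, 46) = 1, raising to the 15th power is a bijection on this group: if u^15 ≡ v^15 then (uv^{−1})^15 = 1, and the only element of order dividing gcd(15, 46) = 1 is 1, so u = v.
With φ(0) = 0 this makes φ injective on all of ℤ_{47}, hence bijective (finite equal-size domain and codomain). In particular φ is injective.
Since φ is injective, we find the preimage of 11. The inverse of x ↦ x^15 on (ℤ_{47})^× is x ↦ x^43, because 15·43 = 645 = 14·46 + 1 ≡ 1 (mod 46) and x^{46} = 1 for x ≠ 0 (Fermat). So φ⁻¹(11) = 11^43 mod 47.
Repeated squaring mod 47: 11^1 ≡ 11, 11^2 ≡ 11² = 121 ≡ 27, 11^4 ≡ 27² = 729 ≡ 24, 11^8 ≡ 24² = 576 ≡ 12, 11^16 ≡ 12² = 144 ≡ 3, 11^32 ≡ 3² = 9. Since 43 = 32 + 8 + 2 + 1, 11^43 ≡ 9·12·27·11: 9·12 = 108 ≡ 14, then 14·27 = 378 ≡ 2, then 2·11 = 22. So 11^43 ≡ 22 (mod 47).
Hence φ⁻¹(11) = 22.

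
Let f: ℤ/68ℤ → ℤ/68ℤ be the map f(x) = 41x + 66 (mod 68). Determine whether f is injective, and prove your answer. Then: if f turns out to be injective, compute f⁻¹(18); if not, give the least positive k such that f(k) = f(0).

Suppose f(x_1) = f(x_2) in ℤ/68ℤ. Then 41x_1 + 66 ≡ 41x_2 + 66 (mod 68), hence 41(x_1 − x_2) ≡ 0 (mod 68).
Since gcd(41, 68) = 1, 41 is invertible modulo 68, therefore x_1 − x_2 ≡ 0 (mod 68), i.e. x_1 = x_2.
Hence f is injective.
We now compute 41⁻¹ mod 68 explicitly. Euclid's algorithm: 68 = 1·41 + 27, 41 = 1·27 + 14, 27 = 1·14 + 13, 14 = 1·13 + 1; back-substituting gives 1 = 5·41 − 3·68, so 41⁻¹ ≡ 5 (mod 68).
Since f is injective, we compute f⁻¹(18): solve 41x + 66 ≡ 18 (mod 68), i.e. 41x ≡ 20 (mod 68).
Multiplying by 41⁻¹ = 5 gives x ≡ 5·20 = 100 = 1·68 + 32 ≡ 32 (mod 68).
Check: f(32) = 41·32 + 66 = 1378 = 20·68 + 18 ≡ 18 (mod 68).

32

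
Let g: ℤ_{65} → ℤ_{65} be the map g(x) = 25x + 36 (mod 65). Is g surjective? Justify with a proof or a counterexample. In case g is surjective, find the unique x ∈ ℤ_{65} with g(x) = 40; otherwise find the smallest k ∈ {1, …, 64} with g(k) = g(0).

Since gcd(25, 65) = 5, we have 25x ≡ 0 (mod 5) for all x, so g(x) ≡ 1 (mod 5).
But 0 ≢ 1 (mod 5), so 0 ∈ ℤ_{65} has no preimage. So g is not surjective.
Since g is not surjective, we find the least positive k with g(k) = g(0): this means 25k ≡ 0 (mod 65), i.e. 65 ∣ 25k. Since gcd(25, 65) = 5, dividing through by 5 this holds exactly when 13 ∣ 5k, and as gcd(5, 13) = 1, exactly when 13 ∣ k.
The smallest positive such k is 13.

13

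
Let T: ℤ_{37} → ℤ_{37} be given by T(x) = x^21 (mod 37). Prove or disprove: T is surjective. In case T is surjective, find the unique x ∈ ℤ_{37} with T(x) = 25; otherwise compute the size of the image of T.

13

T(3): Repeated squaring mod 37: 3^1 ≡ 3, 3^2 ≡ 3² = 9, 3^4 ≡ 9² = 81 ≡ 7, 3^8 ≡ 7² = 49 ≡ 12, 3^16 ≡ 12² = 144 ≡ 33. Since 21 = 16 + 4 + 1, 3^21 ≡ 33·7·3: 33·7 = 231 ≡ 9, then 9·3 = 27. So 3^21 ≡ 27 (mod 37).
T(4): Repeated squaring mod 37: 4^1 ≡ 4, 4^2 ≡ 4² = 16, 4^4 ≡ 16² = 256 ≡ 34, 4^8 ≡ 34² = 1156 ≡ 9, 4^16 ≡ 9² = 81 ≡ 7. Since 21 = 16 + 4 + 1, 4^21 ≡ 7·34·4: 7·34 = 238 ≡ 16, then 16·4 = 64 ≡ 27. So 4^21 ≡ 27 (mod 37).
So T(3) = T(4) = 27 while 3 ≠ 4, thus T is not injective.
A non-injective map from the 37-element set ℤ_{37} to itself takes at most 36 distinct values, so it cannot be surjective. Hence T is not surjective.
Since T is not surjective, we determine |image(T)|. Computing x^21 mod 37 for each x (by repeated squaring, reducing mod 37 at every step), the values T(0), T(1), …, T(36) are: 0, 1, 29, 27, 27, 23, 6, 10, 6, 26, 1, 36, 26, 23, 31, 29, 26, 8, 14, 23, 29, 11, 8, 6, 14, 11, 1, 36, 11, 31, 27, 31, 14, 10, 10, 8, 36.
The distinct values are {0, 1, 6, 8, 10, 11, 14, 23, 26, 27, 29, 31, 36}; there are 13 of them.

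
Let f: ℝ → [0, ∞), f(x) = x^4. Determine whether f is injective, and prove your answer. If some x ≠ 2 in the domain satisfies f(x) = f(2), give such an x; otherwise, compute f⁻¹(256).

-2

f(2) = 16 = (−2)^4 = f(−2) (since 4 is even), with 2 ≠ −2. So f is not injective.
For the follow-up, such an x exists: taking x = −2 ∈ ℝ gives f(−2) = 16 = f(2) with −2 ≠ 2.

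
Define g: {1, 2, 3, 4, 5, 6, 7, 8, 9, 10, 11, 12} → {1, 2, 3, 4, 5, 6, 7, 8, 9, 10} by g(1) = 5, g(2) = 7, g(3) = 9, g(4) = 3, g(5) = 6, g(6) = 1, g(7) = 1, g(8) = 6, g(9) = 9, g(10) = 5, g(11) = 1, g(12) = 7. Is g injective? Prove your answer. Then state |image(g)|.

6

g(6) = 1 = g(7) with 6 ≠ 7, so g is not injective.
The image of g is {1, 3, 5, 6, 7, 9}, which has 6 elements.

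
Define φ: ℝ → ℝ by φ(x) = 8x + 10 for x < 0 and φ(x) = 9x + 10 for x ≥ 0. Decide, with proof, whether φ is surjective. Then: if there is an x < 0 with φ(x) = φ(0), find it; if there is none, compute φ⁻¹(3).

Both pieces are strictly increasing (slopes 8 and 9), so each is injective on its own interval.
The left piece maps (−∞, 0) onto (−∞, 10); the right piece maps [0, ∞) onto [10, ∞).
These images together cover ℝ, so φ is surjective.
Because the two images are disjoint, no x < 0 has φ(x) = φ(0), so we compute φ⁻¹(3): 3 lies in (−∞, 10), so solve 8x + 10 = 3: x = (3 − 10)/8 = −7/8.

-7/8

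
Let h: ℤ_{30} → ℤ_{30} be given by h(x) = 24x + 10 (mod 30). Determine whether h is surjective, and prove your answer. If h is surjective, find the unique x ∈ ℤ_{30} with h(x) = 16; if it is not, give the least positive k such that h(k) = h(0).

Since gcd(24, 30) = 6, we have 24x ≡ 0 (mod 6) for all x, so h(x) ≡ 4 (mod 6).
But 0 ≢ 4 (mod 6), so 0 ∈ ℤ_{30} has no preimage. Hence h is not surjective.
Since h is not surjective, we find the least positive k with h(k) = h(0): this means 24k ≡ 0 (mod 30), i.e. 30 ∣ 24k. Since gcd(24, 30) = 6, dividing through by 6 this holds exactly when 5 ∣ 4k, and as gcd(4, 5) = 1, exactly when 5 ∣ k.
The smallest positive such k is 5.

5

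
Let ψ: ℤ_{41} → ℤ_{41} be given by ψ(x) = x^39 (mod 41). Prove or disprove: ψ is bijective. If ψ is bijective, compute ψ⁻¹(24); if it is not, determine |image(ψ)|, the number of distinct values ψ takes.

12

Since 41 is prime, the nonzero elements of ℤ_{41} form a cyclic group of order 40.
As gcd(39, 40) = 1, raising to the 39th power is a bijection on this group: if s^39 ≡ t^39 then (st^{−1})^39 = 1, and the only element of order dividing gcd(39, 40) = 1 is 1, so s = t.
With ψ(0) = 0 this makes ψ injective on all of ℤ_{41}, hence bijective (finite equal-size domain and codomain). In particular ψ is bijective.
Since ψ is bijective, we find the preimage of 24. The inverse of x ↦ x^39 on (ℤ_{41})^× is x ↦ x^39, because 39·39 = 1521 = 38·40 + 1 ≡ 1 (mod 40) and x^{40} = 1 for x ≠ 0 (Fermat). So ψ⁻¹(24) = 24^39 mod 41.
Repeated squaring mod 41: 24^1 ≡ 24, 24^2 ≡ 24² = 576 ≡ 2, 24^4 ≡ 2² = 4, 24^8 ≡ 4² = 16, 24^16 ≡ 16² = 256 ≡ 10, 24^32 ≡ 10² = 100 ≡ 18. Since 39 = 32 + 4 + 2 + 1, 24^39 ≡ 18·4·2·24: 18·4 = 72 ≡ 31, then 31·2 = 62 ≡ 21, then 21·24 = 504 ≡ 12. So 24^39 ≡ 12 (mod 41).
Hence ψ⁻¹(24) = 12.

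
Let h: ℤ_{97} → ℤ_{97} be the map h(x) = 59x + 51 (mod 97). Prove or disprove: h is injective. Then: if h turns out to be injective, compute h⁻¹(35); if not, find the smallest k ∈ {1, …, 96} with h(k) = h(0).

77

Suppose h(s) = h(t) in ℤ_{97}. Then 59s + 51 ≡ 59t + 51 (mod 97), hence 59(s − t) ≡ 0 (mod 97).
Since gcd(59, 97) = 1, 59 is invertible modulo 97, therefore s − t ≡ 0 (mod 97), i.e. s = t.
Hence h is injective.
We now compute 59⁻¹ mod 97 explicitly. Euclid's algorithm: 97 = 1·59 + 38, 59 = 1·38 + 21, 38 = 1·21 + 17, 21 = 1·17 + 4, 17 = 4·4 + 1; back-substituting gives 1 = 74·59 − 45·97, so 59⁻¹ ≡ 74 (mod 97).
Since h is injective, we find h⁻¹(35): we need 59x ≡ 35 − 51 ≡ 81 (mod 97). Using 59⁻¹ = 74: x ≡ 74·81 = 5994 = 61·97 + 77, so x = 77.
Check: h(77) = 59·77 + 51 = 4594 = 47·97 + 35 ≡ 35 (mod 97).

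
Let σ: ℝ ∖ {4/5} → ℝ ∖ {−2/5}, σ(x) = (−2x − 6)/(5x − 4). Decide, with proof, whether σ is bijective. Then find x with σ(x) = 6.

9/16

Suppose σ(x_1) = σ(x_2). Cross-multiplying: (−2x_1 − 6)(5x_2 − 4) = (−2x_2 − 6)(5x_1 − 4).
Expanding both sides and cancelling the symmetric terms leaves 38·(x_1 − x_2) = 0. Since 38 ≠ 0, x_1 = x_2. Thus σ is injective.
For any y ≠ −2/5, solving y(5x − 4) = −2x − 6 for x gives a well-defined x ≠ 4/5. So σ is surjective.
So σ is bijective.
Solving σ(x) = 6: cross-multiplying gives −2x − 6 = 6(5x − 4), which rearranges to −32x = −18, so x = 9/16.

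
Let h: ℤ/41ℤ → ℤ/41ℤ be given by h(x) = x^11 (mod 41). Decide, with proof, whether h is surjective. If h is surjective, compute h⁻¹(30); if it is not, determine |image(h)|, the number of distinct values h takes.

Since 41 is prime, the nonzero elements of ℤ/41ℤ form a cyclic group of order 40.
As gcd(11, 40) = 1, raising to the 11th power is a bijection on this group: if s^11 ≡ t^11 then (st^{−1})^11 = 1, and the only element of order dividing gcd(11, 40) = 1 is 1, so s = t.
With h(0) = 0 this makes h injective on all of ℤ/41ℤ, hence bijective (finite equal-size domain and codomain). In particular h is surjective.
Since h is surjective, we find the preimage of 30. The inverse of x ↦ x^11 on (ℤ/41ℤ)^× is x ↦ x^11, because 11·11 = 121 = 3·40 + 1 ≡ 1 (mod 40) and x^{40} = 1 for x ≠ 0 (Fermat). So h⁻¹(30) = 30^11 mod 41.
Repeated squaring mod 41: 30^1 ≡ 30, 30^2 ≡ 30² = 900 ≡ 39, 30^4 ≡ 39² = 1521 ≡ 4, 30^8 ≡ 4² = 16. Since 11 = 8 + 2 + 1, 30^11 ≡ 16·39·30: 16·39 = 624 ≡ 9, then 9·30 = 270 ≡ 24. So 30^11 ≡ 24 (mod 41).
Hence h⁻¹(30) = 24.

24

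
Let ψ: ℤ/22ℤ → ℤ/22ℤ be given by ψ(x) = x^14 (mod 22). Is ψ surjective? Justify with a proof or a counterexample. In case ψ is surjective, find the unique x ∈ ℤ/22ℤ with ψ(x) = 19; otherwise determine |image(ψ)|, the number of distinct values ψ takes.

ψ(10): Repeated squaring mod 22: 10^1 ≡ 10, 10^2 ≡ 10² = 100 ≡ 12, 10^4 ≡ 12² = 144 ≡ 12, 10^8 ≡ 12² = 144 ≡ 12. Since 14 = 8 + 4 + 2, 10^14 ≡ 12·12·12: 12·12 = 144 ≡ 12, then 12·12 = 144 ≡ 12. So 10^14 ≡ 12 (mod 22).
ψ(12): Repeated squaring mod 22: 12^1 ≡ 12, 12^2 ≡ 12² = 144 ≡ 12, 12^4 ≡ 12² = 144 ≡ 12, 12^8 ≡ 12² = 144 ≡ 12. Since 14 = 8 + 4 + 2, 12^14 ≡ 12·12·12: 12·12 = 144 ≡ 12, then 12·12 = 144 ≡ 12. So 12^14 ≡ 12 (mod 22).
So ψ(10) = ψ(12) = 12 while 10 ≠ 12, so ψ is not injective.
A non-injective map from the 22-element set ℤ/22ℤ to itself takes at most 21 distinct values, so it cannot be surjective. Therefore ψ is not surjective.
Since ψ is not surjective, we determine |image(ψ)|. Computing x^14 mod 22 for each x (by repeated squaring, reducing mod 22 at every step), the values ψ(0), ψ(1), …, ψ(21) are: 0, 1, 16, 15, 14, 9, 20, 3, 4, 5, 12, 11, 12, 5, 4, 3, 20, 9, 14, 15, 16, 1.
The distinct values are {0, 1, 3, 4, 5, 9, 11, 12, 14, 15, 16, 20}; there are 12 of them.

12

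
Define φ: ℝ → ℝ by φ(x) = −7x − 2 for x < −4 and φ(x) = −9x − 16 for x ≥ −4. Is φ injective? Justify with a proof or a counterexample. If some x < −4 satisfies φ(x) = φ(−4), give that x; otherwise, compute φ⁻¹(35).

-37/7

Both pieces are strictly decreasing (slopes −7 and −9), so each is injective on its own interval.
The left piece maps (−∞, −4) onto (26, ∞); the right piece maps [−4, ∞) onto (−∞, 20].
These images are disjoint, so no value is attained by both pieces. So φ is injective.
Because the two images are disjoint, no x < −4 has φ(x) = φ(−4), so we compute φ⁻¹(35): 35 lies in (26, ∞), so solve −7x − 2 = 35: x = (35 + 2)/(−7) = −37/7.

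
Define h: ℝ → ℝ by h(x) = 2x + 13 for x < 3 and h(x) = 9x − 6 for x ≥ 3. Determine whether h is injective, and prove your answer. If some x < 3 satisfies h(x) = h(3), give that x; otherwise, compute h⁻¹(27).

11/3

Both pieces are strictly increasing (slopes 2 and 9), so each is injective on its own interval.
The left piece maps (−∞, 3) onto (−∞, 19); the right piece maps [3, ∞) onto [21, ∞).
These images are disjoint, so no value is attained by both pieces. Therefore h is injective.
Because the two images are disjoint, no x < 3 has h(x) = h(3), so we compute h⁻¹(27): 27 lies in [21, ∞), so solve 9x − 6 = 27: x = (27 + 6)/9 = 11/3.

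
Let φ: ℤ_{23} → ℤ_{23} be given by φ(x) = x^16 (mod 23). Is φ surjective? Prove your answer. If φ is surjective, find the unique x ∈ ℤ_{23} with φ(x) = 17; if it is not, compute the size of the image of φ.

φ(11): Repeated squaring mod 23: 11^1 ≡ 11, 11^2 ≡ 11² = 121 ≡ 6, 11^4 ≡ 6² = 36 ≡ 13, 11^8 ≡ 13² = 169 ≡ 8, 11^16 ≡ 8² = 64 ≡ 18. So 11^16 ≡ 18 (mod 23).
φ(12): Repeated squaring mod 23: 12^1 ≡ 12, 12^2 ≡ 12² = 144 ≡ 6, 12^4 ≡ 6² = 36 ≡ 13, 12^8 ≡ 13² = 169 ≡ 8, 12^16 ≡ 8² = 64 ≡ 18. So 12^16 ≡ 18 (mod 23).
So φ(11) = φ(12) = 18 while 11 ≠ 12, thus φ is not injective.
A non-injective map from the 23-element set ℤ_{23} to itself takes at most 22 distinct values, so it cannot be surjective. Hence φ is not surjective.
Since φ is not surjective, we determine |image(φ)|. Computing x^16 mod 23 for each x (by repeated squaring, reducing mod 23 at every step), the values φ(0), φ(1), …, φ(22) are: 0, 1, 9, 13, 12, 3, 2, 6, 16, 8, 4, 18, 18, 4, 8, 16, 6, 2, 3, 12, 13, 9, 1.
The distinct values are {0, 1, 2, 3, 4, 6, 8, 9, 12, 13, 16, 18}; there are 12 of them.

12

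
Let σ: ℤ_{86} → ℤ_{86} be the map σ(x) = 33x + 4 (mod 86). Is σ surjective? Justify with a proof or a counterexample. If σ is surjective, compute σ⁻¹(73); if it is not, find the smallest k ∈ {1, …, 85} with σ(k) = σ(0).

49

Since gcd(33, 86) = 1, 33 is invertible modulo 86. Euclid's algorithm: 86 = 2·33 + 20, 33 = 1·20 + 13, 20 = 1·13 + 7, 13 = 1·7 + 6, 7 = 1·6 + 1; back-substituting gives 1 = 73·33 − 28·86, so 33⁻¹ ≡ 73 (mod 86).
For any y ∈ ℤ_{86}, x = 73(y − 4) mod 86 satisfies σ(x) = 33·73(y − 4) + 4 ≡ y (since 33·73 ≡ 1 mod 86). So every y has a preimage.
Thus σ is surjective.
Since σ is surjective, we compute σ⁻¹(73): solve 33x + 4 ≡ 73 (mod 86), i.e. 33x ≡ 69 (mod 86).
Multiplying by 33⁻¹ = 73 gives x ≡ 73·69 = 5037 = 58·86 + 49 ≡ 49 (mod 86).
Check: σ(49) = 33·49 + 4 = 1621 = 18·86 + 73 ≡ 73 (mod 86).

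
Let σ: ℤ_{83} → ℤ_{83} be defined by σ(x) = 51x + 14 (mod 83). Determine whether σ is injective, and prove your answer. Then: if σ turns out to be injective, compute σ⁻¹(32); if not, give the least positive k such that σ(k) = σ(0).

15

By definition, σ is injective if σ(x_1) = σ(x_2) implies x_1 = x_2.
Suppose σ(x_1) = σ(x_2) in ℤ_{83}. Then 51x_1 + 14 ≡ 51x_2 + 14 (mod 83), thus 51(x_1 − x_2) ≡ 0 (mod 83).
Since gcd(51, 83) = 1, 51 is invertible modulo 83, therefore x_1 − x_2 ≡ 0 (mod 83), i.e. x_1 = x_2.
Thus σ is injective.
We now compute 51⁻¹ mod 83 explicitly. Euclid's algorithm: 83 = 1·51 + 32, 51 = 1·32 + 19, 32 = 1·19 + 13, 19 = 1·13 + 6, 13 = 2·6 + 1; back-substituting gives 1 = 70·51 − 43·83, so 51⁻¹ ≡ 70 (mod 83).
Since σ is injective, we find σ⁻¹(32): we need 51x ≡ 32 − 14 ≡ 18 (mod 83). Using 51⁻¹ = 70: x ≡ 70·18 = 1260 = 15·83 + 15, so x = 15.
Check: σ(15) = 51·15 + 14 = 779 = 9·83 + 32 ≡ 32 (mod 83).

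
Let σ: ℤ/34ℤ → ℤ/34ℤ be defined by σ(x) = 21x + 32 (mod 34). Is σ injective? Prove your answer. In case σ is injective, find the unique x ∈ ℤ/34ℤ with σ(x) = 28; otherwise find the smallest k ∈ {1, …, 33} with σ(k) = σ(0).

Suppose σ(s) = σ(t) in ℤ/34ℤ. Then 21s + 32 ≡ 21t + 32 (mod 34), therefore 21(s − t) ≡ 0 (mod 34).
Since gcd(21, 34) = 1, 21 is invertible modulo 34, thus s − t ≡ 0 (mod 34), i.e. s = t.
Therefore σ is injective.
We now compute 21⁻¹ mod 34 explicitly. Euclid's algorithm: 34 = 1·21 + 13, 21 = 1·13 + 8, 13 = 1·8 + 5, 8 = 1·5 + 3, 5 = 1·3 + 2, 3 = 1·2 + 1; back-substituting gives 1 = 13·21 − 8·34, so 21⁻¹ ≡ 13 (mod 34).
Since σ is injective, we compute σ⁻¹(28): solve 21x + 32 ≡ 28 (mod 34), i.e. 21x ≡ 30 (mod 34).
Multiplying by 21⁻¹ = 13 gives x ≡ 13·30 = 390 = 11·34 + 16 ≡ 16 (mod 34).
Check: σ(16) = 21·16 + 32 = 368 = 10·34 + 28 ≡ 28 (mod 34).

16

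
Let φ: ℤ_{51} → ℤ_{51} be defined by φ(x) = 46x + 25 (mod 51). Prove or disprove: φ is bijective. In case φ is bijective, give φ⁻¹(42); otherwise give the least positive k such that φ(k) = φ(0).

Recall that φ is injective when φ(x_1) = φ(x_2) forces x_1 = x_2.
Suppose φ(x_1) = φ(x_2) in ℤ_{51}. Then 46x_1 + 25 ≡ 46x_2 + 25 (mod 51), hence 46(x_1 − x_2) ≡ 0 (mod 51).
Since gcd(46, 51) = 1, 46 is invertible modulo 51, so x_1 − x_2 ≡ 0 (mod 51), i.e. x_1 = x_2.
We now compute 46⁻¹ mod 51 explicitly. Euclid's algorithm: 51 = 1·46 + 5, 46 = 9·5 + 1; back-substituting gives 1 = 10·46 − 9·51, so 46⁻¹ ≡ 10 (mod 51).
Then y ↦ 10(y − 25) is a two-sided inverse to φ, so every y ∈ ℤ_{51} has a preimage.
So φ is bijective.
Since φ is bijective, we compute φ⁻¹(42): solve 46x + 25 ≡ 42 (mod 51), i.e. 46x ≡ 17 (mod 51).
Multiplying by 46⁻¹ = 10 gives x ≡ 10·17 = 170 = 3·51 + 17 ≡ 17 (mod 51).
Check: φ(17) = 46·17 + 25 = 807 = 15·51 + 42 ≡ 42 (mod 51).

17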